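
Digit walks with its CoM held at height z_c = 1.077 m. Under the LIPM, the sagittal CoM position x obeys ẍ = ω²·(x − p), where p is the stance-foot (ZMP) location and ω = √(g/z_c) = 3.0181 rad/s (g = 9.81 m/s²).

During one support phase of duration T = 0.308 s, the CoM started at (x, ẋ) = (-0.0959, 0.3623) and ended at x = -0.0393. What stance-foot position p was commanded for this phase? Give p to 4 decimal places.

p = 0.0587

ωT = 3.0181·0.308 = 0.929575; cosh(ωT) = 1.464077, sinh(ωT) = 1.069355
x(T) = p + (x₀−p)·cosh(ωT) + (ẋ₀/ω)·sinh(ωT) ⇒ p·(1 − cosh) = x(T) − x₀·cosh − (ẋ₀/ω)·sinh
numerator   = -0.0393 − (-0.0959)·1.464077 − (0.3623/3.0181)·1.069355 = -0.027263
denominator = 1 − 1.464077 = -0.464077
p = -0.027263 / -0.464077 = 0.0587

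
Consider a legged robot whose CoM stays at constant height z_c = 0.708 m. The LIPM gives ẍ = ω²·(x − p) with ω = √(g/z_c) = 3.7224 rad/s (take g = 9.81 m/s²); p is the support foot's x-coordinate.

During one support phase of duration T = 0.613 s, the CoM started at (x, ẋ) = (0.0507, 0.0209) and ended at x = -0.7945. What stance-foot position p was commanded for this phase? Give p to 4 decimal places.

p = 0.2717

ωT = 3.7224·0.613 = 2.281831; cosh(ωT) = 4.948348, sinh(ωT) = 4.846251
x(T) = p + (x₀−p)·cosh(ωT) + (ẋ₀/ω)·sinh(ωT) ⇒ p·(1 − cosh) = x(T) − x₀·cosh − (ẋ₀/ω)·sinh
numerator   = -0.7945 − (0.0507)·4.948348 − (0.0209/3.7224)·4.846251 = -1.072591
denominator = 1 − 4.948348 = -3.948348
p = -1.072591 / -3.948348 = 0.2717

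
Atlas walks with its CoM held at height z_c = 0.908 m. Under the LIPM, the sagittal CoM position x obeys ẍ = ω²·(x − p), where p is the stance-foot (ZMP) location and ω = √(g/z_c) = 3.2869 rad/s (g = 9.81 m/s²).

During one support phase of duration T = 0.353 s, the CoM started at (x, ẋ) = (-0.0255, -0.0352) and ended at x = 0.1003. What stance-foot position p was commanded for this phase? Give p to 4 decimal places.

p = -0.2132

ωT = 3.2869·0.353 = 1.160276; cosh(ωT) = 1.752106, sinh(ωT) = 1.438707
x(T) = p + (x₀−p)·cosh(ωT) + (ẋ₀/ω)·sinh(ωT) ⇒ p·(1 − cosh) = x(T) − x₀·cosh − (ẋ₀/ω)·sinh
numerator   = 0.1003 − (-0.0255)·1.752106 − (-0.0352/3.2869)·1.438707 = 0.160386
denominator = 1 − 1.752106 = -0.752106
p = 0.160386 / -0.752106 = -0.2132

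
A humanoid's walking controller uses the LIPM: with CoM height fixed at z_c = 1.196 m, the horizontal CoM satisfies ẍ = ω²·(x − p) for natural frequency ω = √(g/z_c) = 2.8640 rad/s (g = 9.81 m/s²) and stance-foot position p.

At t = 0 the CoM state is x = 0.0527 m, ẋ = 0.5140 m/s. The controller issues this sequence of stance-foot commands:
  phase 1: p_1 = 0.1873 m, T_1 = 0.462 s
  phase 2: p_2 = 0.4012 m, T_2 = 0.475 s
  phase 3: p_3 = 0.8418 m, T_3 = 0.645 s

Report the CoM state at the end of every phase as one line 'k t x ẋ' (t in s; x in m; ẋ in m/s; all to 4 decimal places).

1 0.4620 0.2297 0.3611
2 0.9370 0.2745 -0.1441
3 1.5820 -1.1574 -5.4924

phase 1: p=0.1873, T=0.462, ωT=1.323168, cosh=2.010795, sinh=1.744504; start (x,ẋ)=(0.052700, 0.514000) → end (x,ẋ)=(0.229732, 0.361052)
phase 2: p=0.4012, T=0.475, ωT=1.360400, cosh=2.077155, sinh=1.820597; start (x,ẋ)=(0.229732, 0.361052) → end (x,ẋ)=(0.274549, -0.144106)
phase 3: p=0.8418, T=0.645, ωT=1.847280, cosh=3.250105, sinh=3.092439; start (x,ẋ)=(0.274549, -0.144106) → end (x,ẋ)=(-1.157426, -5.492359)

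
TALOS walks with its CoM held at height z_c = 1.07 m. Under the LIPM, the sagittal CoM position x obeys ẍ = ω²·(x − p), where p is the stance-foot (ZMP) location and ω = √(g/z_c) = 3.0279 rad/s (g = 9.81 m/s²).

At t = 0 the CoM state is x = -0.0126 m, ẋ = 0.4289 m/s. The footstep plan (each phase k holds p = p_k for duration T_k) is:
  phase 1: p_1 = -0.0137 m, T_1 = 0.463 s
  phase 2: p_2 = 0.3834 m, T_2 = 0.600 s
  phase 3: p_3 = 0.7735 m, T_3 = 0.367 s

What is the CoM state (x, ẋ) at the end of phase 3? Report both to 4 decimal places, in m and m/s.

phase 1: p=-0.0137, T=0.463, ωT=1.401918, cosh=2.154554, sinh=1.908430; start (x,ẋ)=(-0.012600, 0.428900) → end (x,ẋ)=(0.258998, 0.930445)
phase 2: p=0.3834, T=0.600, ωT=1.816740, cosh=3.157163, sinh=2.994608; start (x,ẋ)=(0.258998, 0.930445) → end (x,ẋ)=(0.910856, 1.809564)
phase 3: p=0.7735, T=0.367, ωT=1.111239, cosh=1.683636, sinh=1.354485; start (x,ẋ)=(0.910856, 1.809564) → end (x,ẋ)=(1.814239, 3.609980)

x = 1.8142, ẋ = 3.6100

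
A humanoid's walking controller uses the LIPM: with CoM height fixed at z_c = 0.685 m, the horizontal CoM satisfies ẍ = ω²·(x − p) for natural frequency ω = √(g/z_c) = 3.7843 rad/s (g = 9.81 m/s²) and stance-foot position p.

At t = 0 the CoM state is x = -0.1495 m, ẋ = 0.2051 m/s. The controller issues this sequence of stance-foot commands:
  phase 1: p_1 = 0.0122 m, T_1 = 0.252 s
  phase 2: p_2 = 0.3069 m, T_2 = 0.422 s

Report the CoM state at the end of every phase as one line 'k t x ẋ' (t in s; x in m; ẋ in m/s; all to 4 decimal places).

phase 1: p=0.0122, T=0.252, ωT=0.953644, cosh=1.490241, sinh=1.104907; start (x,ẋ)=(-0.149500, 0.205100) → end (x,ẋ)=(-0.168889, -0.370468)
phase 2: p=0.3069, T=0.422, ωT=1.596975, cosh=2.570289, sinh=2.367781; start (x,ẋ)=(-0.168889, -0.370468) → end (x,ẋ)=(-1.147811, -5.215463)

1 0.2520 -0.1689 -0.3705
2 0.6740 -1.1478 -5.2155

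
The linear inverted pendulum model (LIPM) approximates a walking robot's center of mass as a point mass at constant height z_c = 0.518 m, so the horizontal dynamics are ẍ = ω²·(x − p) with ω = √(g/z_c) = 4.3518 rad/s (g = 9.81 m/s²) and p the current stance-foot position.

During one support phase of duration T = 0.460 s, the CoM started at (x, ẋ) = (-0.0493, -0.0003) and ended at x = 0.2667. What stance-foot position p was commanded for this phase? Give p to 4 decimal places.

p = -0.1635

ωT = 4.3518·0.460 = 2.001828; cosh(ωT) = 3.768832, sinh(ωT) = 3.633744
x(T) = p + (x₀−p)·cosh(ωT) + (ẋ₀/ω)·sinh(ωT) ⇒ p·(1 − cosh) = x(T) − x₀·cosh − (ẋ₀/ω)·sinh
numerator   = 0.2667 − (-0.0493)·3.768832 − (-0.0003/4.3518)·3.633744 = 0.452754
denominator = 1 − 3.768832 = -2.768832
p = 0.452754 / -2.768832 = -0.1635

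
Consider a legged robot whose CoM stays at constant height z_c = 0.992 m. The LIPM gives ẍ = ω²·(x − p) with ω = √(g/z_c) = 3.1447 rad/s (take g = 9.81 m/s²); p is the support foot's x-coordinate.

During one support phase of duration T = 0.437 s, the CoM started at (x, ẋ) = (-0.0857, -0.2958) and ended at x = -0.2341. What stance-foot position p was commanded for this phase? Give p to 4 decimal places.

ωT = 3.1447·0.437 = 1.374234; cosh(ωT) = 2.102541, sinh(ωT) = 1.849507
x(T) = p + (x₀−p)·cosh(ωT) + (ẋ₀/ω)·sinh(ωT) ⇒ p·(1 − cosh) = x(T) − x₀·cosh − (ẋ₀/ω)·sinh
numerator   = -0.2341 − (-0.0857)·2.102541 − (-0.2958/3.1447)·1.849507 = 0.120058
denominator = 1 − 2.102541 = -1.102541
p = 0.120058 / -1.102541 = -0.1089

p = -0.1089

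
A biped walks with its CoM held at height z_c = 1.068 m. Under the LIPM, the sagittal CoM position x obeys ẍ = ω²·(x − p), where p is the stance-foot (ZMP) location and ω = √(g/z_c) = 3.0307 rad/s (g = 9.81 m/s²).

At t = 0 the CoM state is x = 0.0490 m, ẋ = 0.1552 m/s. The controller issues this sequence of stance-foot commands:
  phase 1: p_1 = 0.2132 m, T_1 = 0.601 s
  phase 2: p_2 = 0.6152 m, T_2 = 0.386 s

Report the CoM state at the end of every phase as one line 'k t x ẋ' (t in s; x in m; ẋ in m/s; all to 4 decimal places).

1 0.6010 -0.1534 -1.0055
2 0.9870 -1.2250 -5.1662

phase 1: p=0.2132, T=0.601, ωT=1.821451, cosh=3.171305, sinh=3.009514; start (x,ẋ)=(0.049000, 0.155200) → end (x,ẋ)=(-0.153413, -1.005471)
phase 2: p=0.6152, T=0.386, ωT=1.169850, cosh=1.765962, sinh=1.455548; start (x,ẋ)=(-0.153413, -1.005471) → end (x,ẋ)=(-1.225037, -5.166229)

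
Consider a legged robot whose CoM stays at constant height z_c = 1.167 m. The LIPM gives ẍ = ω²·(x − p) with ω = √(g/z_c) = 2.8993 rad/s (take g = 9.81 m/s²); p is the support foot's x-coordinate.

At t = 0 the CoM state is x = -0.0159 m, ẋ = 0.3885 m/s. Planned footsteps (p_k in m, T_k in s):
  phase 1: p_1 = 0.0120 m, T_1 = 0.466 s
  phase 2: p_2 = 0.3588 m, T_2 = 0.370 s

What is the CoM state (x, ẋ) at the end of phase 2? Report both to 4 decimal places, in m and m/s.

phase 1: p=0.0120, T=0.466, ωT=1.351074, cosh=2.060266, sinh=1.801304; start (x,ẋ)=(-0.015900, 0.388500) → end (x,ẋ)=(0.195889, 0.654705)
phase 2: p=0.3588, T=0.370, ωT=1.072741, cosh=1.632726, sinh=1.290656; start (x,ẋ)=(0.195889, 0.654705) → end (x,ẋ)=(0.384261, 0.459343)

x = 0.3843, ẋ = 0.4593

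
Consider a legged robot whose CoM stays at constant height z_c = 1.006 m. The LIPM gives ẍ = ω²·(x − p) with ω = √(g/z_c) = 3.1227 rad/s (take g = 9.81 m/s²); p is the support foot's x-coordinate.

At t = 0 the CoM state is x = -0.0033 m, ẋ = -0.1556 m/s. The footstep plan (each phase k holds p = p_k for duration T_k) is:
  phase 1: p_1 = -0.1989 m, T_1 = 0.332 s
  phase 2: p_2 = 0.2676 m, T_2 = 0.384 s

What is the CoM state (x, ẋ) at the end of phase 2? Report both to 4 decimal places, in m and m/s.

x = 0.1185, ẋ = -0.1085

phase 1: p=-0.1989, T=0.332, ωT=1.036736, cosh=1.587304, sinh=1.232694; start (x,ẋ)=(-0.003300, -0.155600) → end (x,ẋ)=(0.050153, 0.505945)
phase 2: p=0.2676, T=0.384, ωT=1.199117, cosh=1.809323, sinh=1.507863; start (x,ẋ)=(0.050153, 0.505945) → end (x,ẋ)=(0.118475, -0.108452)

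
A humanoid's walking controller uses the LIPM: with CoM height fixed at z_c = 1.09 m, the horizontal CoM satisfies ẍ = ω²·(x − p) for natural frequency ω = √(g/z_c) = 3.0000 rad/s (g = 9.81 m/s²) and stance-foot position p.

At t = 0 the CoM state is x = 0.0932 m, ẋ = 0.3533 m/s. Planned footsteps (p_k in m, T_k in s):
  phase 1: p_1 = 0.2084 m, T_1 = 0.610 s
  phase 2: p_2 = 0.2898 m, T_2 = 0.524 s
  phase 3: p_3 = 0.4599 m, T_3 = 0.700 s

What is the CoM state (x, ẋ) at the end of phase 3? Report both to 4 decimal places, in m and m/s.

x = -1.5327, ẋ = -5.9061

phase 1: p=0.2084, T=0.610, ωT=1.830000, cosh=3.197150, sinh=3.036737; start (x,ẋ)=(0.093200, 0.353300) → end (x,ẋ)=(0.197715, 0.080057)
phase 2: p=0.2898, T=0.524, ωT=1.572000, cosh=2.511950, sinh=2.304321; start (x,ẋ)=(0.197715, 0.080057) → end (x,ẋ)=(0.119978, -0.435483)
phase 3: p=0.4599, T=0.700, ωT=2.100000, cosh=4.144313, sinh=4.021857; start (x,ẋ)=(0.119978, -0.435483) → end (x,ẋ)=(-1.532658, -5.906126)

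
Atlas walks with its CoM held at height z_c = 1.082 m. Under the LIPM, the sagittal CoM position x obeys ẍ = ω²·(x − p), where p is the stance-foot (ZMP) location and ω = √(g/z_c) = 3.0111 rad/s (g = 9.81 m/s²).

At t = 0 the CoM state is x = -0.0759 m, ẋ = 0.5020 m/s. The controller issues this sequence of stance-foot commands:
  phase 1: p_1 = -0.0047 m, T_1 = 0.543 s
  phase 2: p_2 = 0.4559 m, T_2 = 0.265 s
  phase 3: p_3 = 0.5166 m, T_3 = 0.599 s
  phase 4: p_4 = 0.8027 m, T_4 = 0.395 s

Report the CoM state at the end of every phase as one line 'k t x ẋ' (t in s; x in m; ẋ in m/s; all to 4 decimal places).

phase 1: p=-0.0047, T=0.543, ωT=1.635027, cosh=2.662273, sinh=2.467325; start (x,ẋ)=(-0.075900, 0.502000) → end (x,ẋ)=(0.217090, 0.807490)
phase 2: p=0.4559, T=0.265, ωT=0.797941, cosh=1.335610, sinh=0.885355; start (x,ẋ)=(0.217090, 0.807490) → end (x,ẋ)=(0.374370, 0.441850)
phase 3: p=0.5166, T=0.599, ωT=1.803649, cosh=3.118230, sinh=2.953533; start (x,ẋ)=(0.374370, 0.441850) → end (x,ẋ)=(0.506496, 0.112881)
phase 4: p=0.8027, T=0.395, ωT=1.189385, cosh=1.794734, sinh=1.490325; start (x,ẋ)=(0.506496, 0.112881) → end (x,ẋ)=(0.326962, -1.126630)

1 0.5430 0.2171 0.8075
2 0.8080 0.3744 0.4419
3 1.4070 0.5065 0.1129
4 1.8020 0.3270 -1.1266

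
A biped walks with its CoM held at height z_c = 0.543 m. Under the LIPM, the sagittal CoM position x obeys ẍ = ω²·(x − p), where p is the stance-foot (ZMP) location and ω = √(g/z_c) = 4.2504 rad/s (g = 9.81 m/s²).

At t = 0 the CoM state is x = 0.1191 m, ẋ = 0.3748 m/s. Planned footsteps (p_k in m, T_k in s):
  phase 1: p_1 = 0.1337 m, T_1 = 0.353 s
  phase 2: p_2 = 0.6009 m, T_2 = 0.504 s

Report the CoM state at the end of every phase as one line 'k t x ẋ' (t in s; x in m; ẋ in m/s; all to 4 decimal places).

1 0.3530 0.2872 0.7498
2 0.8570 -0.0127 -2.3634

phase 1: p=0.1337, T=0.353, ωT=1.500391, cosh=2.353243, sinh=2.130200; start (x,ẋ)=(0.119100, 0.374800) → end (x,ẋ)=(0.287184, 0.749804)
phase 2: p=0.6009, T=0.504, ωT=2.142202, cosh=4.317783, sinh=4.200387; start (x,ẋ)=(0.287184, 0.749804) → end (x,ẋ)=(-0.012678, -2.363391)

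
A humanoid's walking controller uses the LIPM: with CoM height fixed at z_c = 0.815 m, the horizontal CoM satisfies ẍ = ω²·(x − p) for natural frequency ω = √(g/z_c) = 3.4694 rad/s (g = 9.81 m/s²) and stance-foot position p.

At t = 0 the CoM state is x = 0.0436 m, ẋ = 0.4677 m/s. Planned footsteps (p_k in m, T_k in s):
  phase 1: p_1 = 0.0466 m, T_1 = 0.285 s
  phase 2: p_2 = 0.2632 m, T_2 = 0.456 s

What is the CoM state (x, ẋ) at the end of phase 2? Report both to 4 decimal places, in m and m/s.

x = 0.5706, ẋ = 1.2575

phase 1: p=0.0466, T=0.285, ωT=0.988779, cosh=1.529991, sinh=1.157960; start (x,ẋ)=(0.043600, 0.467700) → end (x,ẋ)=(0.198111, 0.703524)
phase 2: p=0.2632, T=0.456, ωT=1.582046, cosh=2.535228, sinh=2.329674; start (x,ẋ)=(0.198111, 0.703524) → end (x,ẋ)=(0.570596, 1.257511)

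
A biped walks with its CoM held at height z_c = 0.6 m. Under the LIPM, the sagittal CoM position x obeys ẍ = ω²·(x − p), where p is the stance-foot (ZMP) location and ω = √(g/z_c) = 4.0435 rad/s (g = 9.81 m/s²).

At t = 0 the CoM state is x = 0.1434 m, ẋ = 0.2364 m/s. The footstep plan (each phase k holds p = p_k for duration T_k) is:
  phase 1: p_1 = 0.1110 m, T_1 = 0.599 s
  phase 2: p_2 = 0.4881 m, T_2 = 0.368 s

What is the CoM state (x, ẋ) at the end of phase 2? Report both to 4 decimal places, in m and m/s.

x = 1.8775, ẋ = 5.9644

phase 1: p=0.1110, T=0.599, ωT=2.422056, cosh=5.678875, sinh=5.590136; start (x,ẋ)=(0.143400, 0.236400) → end (x,ẋ)=(0.621818, 2.074846)
phase 2: p=0.4881, T=0.368, ωT=1.488008, cosh=2.327044, sinh=2.101222; start (x,ẋ)=(0.621818, 2.074846) → end (x,ẋ)=(1.877471, 5.964368)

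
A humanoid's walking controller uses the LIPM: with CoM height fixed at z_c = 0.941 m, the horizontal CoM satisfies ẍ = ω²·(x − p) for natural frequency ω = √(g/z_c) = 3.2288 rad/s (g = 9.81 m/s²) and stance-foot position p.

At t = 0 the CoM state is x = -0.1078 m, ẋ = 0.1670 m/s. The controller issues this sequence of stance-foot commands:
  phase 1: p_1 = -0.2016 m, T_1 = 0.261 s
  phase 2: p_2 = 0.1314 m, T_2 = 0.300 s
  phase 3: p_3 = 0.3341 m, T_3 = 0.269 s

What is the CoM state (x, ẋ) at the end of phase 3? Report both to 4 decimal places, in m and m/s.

x = 0.0406, ẋ = -0.5110

phase 1: p=-0.2016, T=0.261, ωT=0.842717, cosh=1.376604, sinh=0.946065; start (x,ẋ)=(-0.107800, 0.167000) → end (x,ẋ)=(-0.023542, 0.516419)
phase 2: p=0.1314, T=0.300, ωT=0.968640, cosh=1.506979, sinh=1.127380; start (x,ẋ)=(-0.023542, 0.516419) → end (x,ẋ)=(0.078220, 0.214230)
phase 3: p=0.3341, T=0.269, ωT=0.868547, cosh=1.401503, sinh=0.981943; start (x,ẋ)=(0.078220, 0.214230) → end (x,ẋ)=(0.040636, -0.511021)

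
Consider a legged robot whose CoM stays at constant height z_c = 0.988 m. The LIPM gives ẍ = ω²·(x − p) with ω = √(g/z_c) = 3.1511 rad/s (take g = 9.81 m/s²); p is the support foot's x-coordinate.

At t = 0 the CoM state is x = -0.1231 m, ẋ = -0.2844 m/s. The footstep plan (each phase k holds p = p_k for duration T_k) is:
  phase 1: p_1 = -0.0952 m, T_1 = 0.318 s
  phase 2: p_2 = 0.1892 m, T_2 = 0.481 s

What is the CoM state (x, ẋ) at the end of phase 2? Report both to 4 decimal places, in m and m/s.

x = -1.2195, ẋ = -4.2578

phase 1: p=-0.0952, T=0.318, ωT=1.002050, cosh=1.545493, sinh=1.178367; start (x,ẋ)=(-0.123100, -0.284400) → end (x,ẋ)=(-0.244672, -0.543135)
phase 2: p=0.1892, T=0.481, ωT=1.515679, cosh=2.386085, sinh=2.166426; start (x,ẋ)=(-0.244672, -0.543135) → end (x,ẋ)=(-1.219468, -4.257847)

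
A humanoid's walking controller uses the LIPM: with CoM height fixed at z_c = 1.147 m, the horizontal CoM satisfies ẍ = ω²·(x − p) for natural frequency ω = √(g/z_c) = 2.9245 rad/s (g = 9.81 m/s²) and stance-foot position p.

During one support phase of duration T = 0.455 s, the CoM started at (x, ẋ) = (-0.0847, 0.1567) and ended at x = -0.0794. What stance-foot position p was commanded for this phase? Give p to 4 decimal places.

p = 0.0022

ωT = 2.9245·0.455 = 1.330647; cosh(ωT) = 2.023899, sinh(ωT) = 1.759593
x(T) = p + (x₀−p)·cosh(ωT) + (ẋ₀/ω)·sinh(ωT) ⇒ p·(1 − cosh) = x(T) − x₀·cosh − (ẋ₀/ω)·sinh
numerator   = -0.0794 − (-0.0847)·2.023899 − (0.1567/2.9245)·1.759593 = -0.002258
denominator = 1 − 2.023899 = -1.023899
p = -0.002258 / -1.023899 = 0.0022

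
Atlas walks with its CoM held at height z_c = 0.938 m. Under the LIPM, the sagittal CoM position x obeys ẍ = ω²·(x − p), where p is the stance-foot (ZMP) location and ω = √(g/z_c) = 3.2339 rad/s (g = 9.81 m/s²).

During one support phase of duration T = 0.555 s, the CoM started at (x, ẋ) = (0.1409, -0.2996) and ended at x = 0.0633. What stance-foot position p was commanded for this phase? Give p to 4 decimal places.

ωT = 3.2339·0.555 = 1.794815; cosh(ωT) = 3.092258, sinh(ωT) = 2.926100
x(T) = p + (x₀−p)·cosh(ωT) + (ẋ₀/ω)·sinh(ωT) ⇒ p·(1 − cosh) = x(T) − x₀·cosh − (ẋ₀/ω)·sinh
numerator   = 0.0633 − (0.1409)·3.092258 − (-0.2996/3.2339)·2.926100 = -0.101315
denominator = 1 − 3.092258 = -2.092258
p = -0.101315 / -2.092258 = 0.0484

p = 0.0484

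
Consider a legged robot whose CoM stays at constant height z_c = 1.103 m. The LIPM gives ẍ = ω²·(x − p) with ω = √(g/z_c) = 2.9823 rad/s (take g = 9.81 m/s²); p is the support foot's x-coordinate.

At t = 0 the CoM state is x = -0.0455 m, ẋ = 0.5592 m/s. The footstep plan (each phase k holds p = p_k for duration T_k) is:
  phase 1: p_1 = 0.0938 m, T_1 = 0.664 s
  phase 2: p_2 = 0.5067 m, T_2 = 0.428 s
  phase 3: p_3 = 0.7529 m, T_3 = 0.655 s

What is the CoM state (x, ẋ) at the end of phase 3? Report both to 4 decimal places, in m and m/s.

phase 1: p=0.0938, T=0.664, ωT=1.980247, cosh=3.691284, sinh=3.553249; start (x,ẋ)=(-0.045500, 0.559200) → end (x,ẋ)=(0.245861, 0.588024)
phase 2: p=0.5067, T=0.428, ωT=1.276424, cosh=1.931418, sinh=1.652385; start (x,ẋ)=(0.245861, 0.588024) → end (x,ẋ)=(0.328713, -0.149671)
phase 3: p=0.7529, T=0.655, ωT=1.953407, cosh=3.597231, sinh=3.455441; start (x,ẋ)=(0.328713, -0.149671) → end (x,ẋ)=(-0.946414, -4.909715)

x = -0.9464, ẋ = -4.9097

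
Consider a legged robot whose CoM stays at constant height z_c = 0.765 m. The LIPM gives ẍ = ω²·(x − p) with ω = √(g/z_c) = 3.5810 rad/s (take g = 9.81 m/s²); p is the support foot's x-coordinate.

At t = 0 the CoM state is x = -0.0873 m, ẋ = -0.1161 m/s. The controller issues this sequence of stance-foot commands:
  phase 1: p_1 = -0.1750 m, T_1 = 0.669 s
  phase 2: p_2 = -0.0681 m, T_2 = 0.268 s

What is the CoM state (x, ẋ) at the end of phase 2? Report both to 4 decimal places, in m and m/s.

phase 1: p=-0.1750, T=0.669, ωT=2.395689, cosh=5.533434, sinh=5.442324; start (x,ẋ)=(-0.087300, -0.116100) → end (x,ẋ)=(0.133836, 1.066750)
phase 2: p=-0.0681, T=0.268, ωT=0.959708, cosh=1.496969, sinh=1.113965; start (x,ẋ)=(0.133836, 1.066750) → end (x,ẋ)=(0.566033, 2.402437)

x = 0.5660, ẋ = 2.4024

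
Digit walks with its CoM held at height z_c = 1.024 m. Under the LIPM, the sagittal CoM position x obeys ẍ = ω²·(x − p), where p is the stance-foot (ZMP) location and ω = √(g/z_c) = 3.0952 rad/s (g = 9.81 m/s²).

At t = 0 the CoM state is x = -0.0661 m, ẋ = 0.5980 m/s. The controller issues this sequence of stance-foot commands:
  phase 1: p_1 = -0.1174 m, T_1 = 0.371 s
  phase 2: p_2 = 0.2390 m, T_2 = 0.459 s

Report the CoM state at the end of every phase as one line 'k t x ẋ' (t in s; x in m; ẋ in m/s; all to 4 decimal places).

phase 1: p=-0.1174, T=0.371, ωT=1.148319, cosh=1.735029, sinh=1.417860; start (x,ẋ)=(-0.066100, 0.598000) → end (x,ẋ)=(0.245541, 1.262681)
phase 2: p=0.2390, T=0.459, ωT=1.420697, cosh=2.190775, sinh=1.949229; start (x,ẋ)=(0.245541, 1.262681) → end (x,ẋ)=(1.048514, 2.805712)

1 0.3710 0.2455 1.2627
2 0.8300 1.0485 2.8057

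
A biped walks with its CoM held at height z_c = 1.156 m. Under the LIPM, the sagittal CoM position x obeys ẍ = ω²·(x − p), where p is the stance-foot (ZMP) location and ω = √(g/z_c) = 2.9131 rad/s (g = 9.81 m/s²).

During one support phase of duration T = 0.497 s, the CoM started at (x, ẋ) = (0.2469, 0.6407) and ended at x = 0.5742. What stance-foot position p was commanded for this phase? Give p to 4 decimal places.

ωT = 2.9131·0.497 = 1.447811; cosh(ωT) = 2.244438, sinh(ωT) = 2.009354
x(T) = p + (x₀−p)·cosh(ωT) + (ẋ₀/ω)·sinh(ωT) ⇒ p·(1 − cosh) = x(T) − x₀·cosh − (ẋ₀/ω)·sinh
numerator   = 0.5742 − (0.2469)·2.244438 − (0.6407/2.9131)·2.009354 = -0.421884
denominator = 1 − 2.244438 = -1.244438
p = -0.421884 / -1.244438 = 0.3390

p = 0.3390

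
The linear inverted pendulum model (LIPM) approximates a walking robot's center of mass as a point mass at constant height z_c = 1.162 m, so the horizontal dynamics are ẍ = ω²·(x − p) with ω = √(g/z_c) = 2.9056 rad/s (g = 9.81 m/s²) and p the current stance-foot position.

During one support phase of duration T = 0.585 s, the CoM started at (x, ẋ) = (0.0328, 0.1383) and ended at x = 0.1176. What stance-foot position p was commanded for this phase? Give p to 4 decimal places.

p = 0.0553

ωT = 2.9056·0.585 = 1.699776; cosh(ωT) = 2.827723, sinh(ωT) = 2.644998
x(T) = p + (x₀−p)·cosh(ωT) + (ẋ₀/ω)·sinh(ωT) ⇒ p·(1 − cosh) = x(T) − x₀·cosh − (ẋ₀/ω)·sinh
numerator   = 0.1176 − (0.0328)·2.827723 − (0.1383/2.9056)·2.644998 = -0.101045
denominator = 1 − 2.827723 = -1.827723
p = -0.101045 / -1.827723 = 0.0553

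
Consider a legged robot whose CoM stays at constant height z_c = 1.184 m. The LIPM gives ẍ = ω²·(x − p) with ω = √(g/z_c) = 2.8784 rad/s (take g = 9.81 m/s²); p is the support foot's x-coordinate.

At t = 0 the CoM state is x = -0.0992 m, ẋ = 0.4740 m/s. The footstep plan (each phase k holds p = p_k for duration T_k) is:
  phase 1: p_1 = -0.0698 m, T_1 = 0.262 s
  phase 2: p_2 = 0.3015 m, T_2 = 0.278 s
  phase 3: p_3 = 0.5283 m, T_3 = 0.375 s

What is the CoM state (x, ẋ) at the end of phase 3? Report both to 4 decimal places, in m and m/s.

x = -0.1535, ẋ = -1.5375

phase 1: p=-0.0698, T=0.262, ωT=0.754141, cosh=1.298099, sinh=0.827685; start (x,ẋ)=(-0.099200, 0.474000) → end (x,ẋ)=(0.028335, 0.545256)
phase 2: p=0.3015, T=0.278, ωT=0.800195, cosh=1.337608, sinh=0.888367; start (x,ẋ)=(0.028335, 0.545256) → end (x,ẋ)=(0.104396, 0.030835)
phase 3: p=0.5283, T=0.375, ωT=1.079400, cosh=1.641356, sinh=1.301557; start (x,ẋ)=(0.104396, 0.030835) → end (x,ẋ)=(-0.153535, -1.537505)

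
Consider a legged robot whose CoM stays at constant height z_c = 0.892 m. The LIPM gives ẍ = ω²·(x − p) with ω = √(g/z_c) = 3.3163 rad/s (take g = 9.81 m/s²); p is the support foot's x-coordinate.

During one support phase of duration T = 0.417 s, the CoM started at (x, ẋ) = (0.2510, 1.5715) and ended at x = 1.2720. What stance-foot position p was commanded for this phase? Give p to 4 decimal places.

ωT = 3.3163·0.417 = 1.382897; cosh(ωT) = 2.118642, sinh(ωT) = 1.867792
x(T) = p + (x₀−p)·cosh(ωT) + (ẋ₀/ω)·sinh(ωT) ⇒ p·(1 − cosh) = x(T) − x₀·cosh − (ẋ₀/ω)·sinh
numerator   = 1.2720 − (0.2510)·2.118642 − (1.5715/3.3163)·1.867792 = -0.144872
denominator = 1 − 2.118642 = -1.118642
p = -0.144872 / -1.118642 = 0.1295

p = 0.1295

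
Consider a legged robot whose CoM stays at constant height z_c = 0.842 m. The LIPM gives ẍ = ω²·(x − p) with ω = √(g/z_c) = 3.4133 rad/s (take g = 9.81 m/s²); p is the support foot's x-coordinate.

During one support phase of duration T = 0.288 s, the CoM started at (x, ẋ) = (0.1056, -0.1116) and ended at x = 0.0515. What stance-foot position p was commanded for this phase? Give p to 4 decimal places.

ωT = 3.4133·0.288 = 0.983030; cosh(ωT) = 1.523359, sinh(ωT) = 1.149184
x(T) = p + (x₀−p)·cosh(ωT) + (ẋ₀/ω)·sinh(ωT) ⇒ p·(1 − cosh) = x(T) − x₀·cosh − (ẋ₀/ω)·sinh
numerator   = 0.0515 − (0.1056)·1.523359 − (-0.1116/3.4133)·1.149184 = -0.071793
denominator = 1 − 1.523359 = -0.523359
p = -0.071793 / -0.523359 = 0.1372

p = 0.1372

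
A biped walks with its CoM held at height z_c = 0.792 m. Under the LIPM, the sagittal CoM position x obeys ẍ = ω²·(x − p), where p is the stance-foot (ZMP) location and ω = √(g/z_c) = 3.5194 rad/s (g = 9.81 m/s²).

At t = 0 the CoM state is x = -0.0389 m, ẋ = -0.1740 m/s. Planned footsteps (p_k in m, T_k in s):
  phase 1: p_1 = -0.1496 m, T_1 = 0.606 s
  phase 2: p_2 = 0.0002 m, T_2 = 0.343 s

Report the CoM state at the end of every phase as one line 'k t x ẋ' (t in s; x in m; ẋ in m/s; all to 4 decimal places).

phase 1: p=-0.1496, T=0.606, ωT=2.132756, cosh=4.278302, sinh=4.159792; start (x,ẋ)=(-0.038900, -0.174000) → end (x,ẋ)=(0.118347, 0.876220)
phase 2: p=0.0002, T=0.343, ωT=1.207154, cosh=1.821501, sinh=1.522454; start (x,ẋ)=(0.118347, 0.876220) → end (x,ẋ)=(0.594448, 2.229082)

1 0.6060 0.1183 0.8762
2 0.9490 0.5944 2.2291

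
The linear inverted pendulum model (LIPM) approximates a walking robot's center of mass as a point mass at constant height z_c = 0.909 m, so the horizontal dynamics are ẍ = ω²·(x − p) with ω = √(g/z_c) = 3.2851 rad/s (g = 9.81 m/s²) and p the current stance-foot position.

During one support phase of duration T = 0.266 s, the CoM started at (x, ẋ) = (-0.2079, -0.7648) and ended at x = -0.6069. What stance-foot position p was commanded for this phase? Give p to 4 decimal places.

ωT = 3.2851·0.266 = 0.873837; cosh(ωT) = 1.406717, sinh(ωT) = 0.989369
x(T) = p + (x₀−p)·cosh(ωT) + (ẋ₀/ω)·sinh(ωT) ⇒ p·(1 − cosh) = x(T) − x₀·cosh − (ẋ₀/ω)·sinh
numerator   = -0.6069 − (-0.2079)·1.406717 − (-0.7648/3.2851)·0.989369 = -0.084110
denominator = 1 − 1.406717 = -0.406717
p = -0.084110 / -0.406717 = 0.2068

p = 0.2068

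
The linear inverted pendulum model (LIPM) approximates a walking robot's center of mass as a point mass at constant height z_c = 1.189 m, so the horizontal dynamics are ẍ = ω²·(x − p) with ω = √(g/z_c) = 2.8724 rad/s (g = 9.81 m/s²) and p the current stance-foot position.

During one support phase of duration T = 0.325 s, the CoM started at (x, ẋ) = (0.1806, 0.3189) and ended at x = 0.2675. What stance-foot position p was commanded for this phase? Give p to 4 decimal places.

p = 0.2499

ωT = 2.8724·0.325 = 0.933530; cosh(ωT) = 1.468318, sinh(ωT) = 1.075154
x(T) = p + (x₀−p)·cosh(ωT) + (ẋ₀/ω)·sinh(ωT) ⇒ p·(1 − cosh) = x(T) − x₀·cosh − (ẋ₀/ω)·sinh
numerator   = 0.2675 − (0.1806)·1.468318 − (0.3189/2.8724)·1.075154 = -0.117044
denominator = 1 − 1.468318 = -0.468318
p = -0.117044 / -0.468318 = 0.2499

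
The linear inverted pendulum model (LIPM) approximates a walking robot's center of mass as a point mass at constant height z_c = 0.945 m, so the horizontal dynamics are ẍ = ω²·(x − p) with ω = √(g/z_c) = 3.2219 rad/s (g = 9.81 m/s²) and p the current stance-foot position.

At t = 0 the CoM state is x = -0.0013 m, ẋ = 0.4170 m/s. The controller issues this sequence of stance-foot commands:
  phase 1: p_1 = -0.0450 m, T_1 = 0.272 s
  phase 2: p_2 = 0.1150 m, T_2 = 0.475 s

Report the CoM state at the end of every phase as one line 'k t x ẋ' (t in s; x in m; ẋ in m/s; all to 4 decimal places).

1 0.2720 0.1451 0.7274
2 0.7470 0.6849 1.9726

phase 1: p=-0.0450, T=0.272, ωT=0.876357, cosh=1.409215, sinh=0.992918; start (x,ẋ)=(-0.001300, 0.417000) → end (x,ẋ)=(0.145093, 0.727442)
phase 2: p=0.1150, T=0.475, ωT=1.530403, cosh=2.418242, sinh=2.201794; start (x,ẋ)=(0.145093, 0.727442) → end (x,ẋ)=(0.684894, 1.972609)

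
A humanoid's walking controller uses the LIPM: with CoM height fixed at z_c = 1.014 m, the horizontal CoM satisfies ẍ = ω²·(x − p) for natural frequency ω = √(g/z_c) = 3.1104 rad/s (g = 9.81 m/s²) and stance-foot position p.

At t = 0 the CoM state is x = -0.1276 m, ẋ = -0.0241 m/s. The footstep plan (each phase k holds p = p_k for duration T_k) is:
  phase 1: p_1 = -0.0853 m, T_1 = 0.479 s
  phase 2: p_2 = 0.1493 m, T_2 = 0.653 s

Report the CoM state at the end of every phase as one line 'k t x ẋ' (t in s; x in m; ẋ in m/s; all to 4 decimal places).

phase 1: p=-0.0853, T=0.479, ωT=1.489882, cosh=2.330985, sinh=2.105585; start (x,ẋ)=(-0.127600, -0.024100) → end (x,ẋ)=(-0.200215, -0.333208)
phase 2: p=0.1493, T=0.653, ωT=2.031091, cosh=3.876796, sinh=3.745604; start (x,ẋ)=(-0.200215, -0.333208) → end (x,ẋ)=(-1.606955, -5.363746)

1 0.4790 -0.2002 -0.3332
2 1.1320 -1.6070 -5.3637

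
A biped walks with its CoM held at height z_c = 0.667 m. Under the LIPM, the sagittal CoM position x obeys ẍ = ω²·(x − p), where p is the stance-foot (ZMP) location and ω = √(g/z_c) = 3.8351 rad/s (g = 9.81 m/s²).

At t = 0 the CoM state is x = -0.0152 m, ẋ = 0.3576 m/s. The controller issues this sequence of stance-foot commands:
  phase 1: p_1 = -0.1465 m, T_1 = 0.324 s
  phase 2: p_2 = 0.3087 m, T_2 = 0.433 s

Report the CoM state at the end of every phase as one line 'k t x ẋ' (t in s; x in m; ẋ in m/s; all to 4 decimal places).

1 0.3240 0.2480 1.4707
2 0.7570 1.1157 3.4186

phase 1: p=-0.1465, T=0.324, ωT=1.242572, cosh=1.876577, sinh=1.587937; start (x,ẋ)=(-0.015200, 0.357600) → end (x,ẋ)=(0.247960, 1.470667)
phase 2: p=0.3087, T=0.433, ωT=1.660598, cosh=2.726242, sinh=2.536217; start (x,ẋ)=(0.247960, 1.470667) → end (x,ẋ)=(1.115686, 3.418600)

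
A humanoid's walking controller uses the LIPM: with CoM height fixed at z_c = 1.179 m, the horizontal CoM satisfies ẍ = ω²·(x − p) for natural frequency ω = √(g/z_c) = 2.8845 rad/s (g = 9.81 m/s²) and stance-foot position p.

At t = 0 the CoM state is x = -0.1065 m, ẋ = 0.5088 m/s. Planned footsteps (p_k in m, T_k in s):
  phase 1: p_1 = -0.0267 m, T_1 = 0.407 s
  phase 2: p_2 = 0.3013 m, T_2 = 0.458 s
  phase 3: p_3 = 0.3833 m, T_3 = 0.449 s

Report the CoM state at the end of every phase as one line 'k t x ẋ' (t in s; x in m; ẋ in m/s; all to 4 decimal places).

phase 1: p=-0.0267, T=0.407, ωT=1.173991, cosh=1.772005, sinh=1.462874; start (x,ẋ)=(-0.106500, 0.508800) → end (x,ẋ)=(0.089932, 0.564867)
phase 2: p=0.3013, T=0.458, ωT=1.321101, cosh=2.007193, sinh=1.740352; start (x,ẋ)=(0.089932, 0.564867) → end (x,ẋ)=(0.217854, 0.072720)
phase 3: p=0.3833, T=0.449, ωT=1.295141, cosh=1.962684, sinh=1.688825; start (x,ẋ)=(0.217854, 0.072720) → end (x,ẋ)=(0.101158, -0.663230)

1 0.4070 0.0899 0.5649
2 0.8650 0.2179 0.0727
3 1.3140 0.1012 -0.6632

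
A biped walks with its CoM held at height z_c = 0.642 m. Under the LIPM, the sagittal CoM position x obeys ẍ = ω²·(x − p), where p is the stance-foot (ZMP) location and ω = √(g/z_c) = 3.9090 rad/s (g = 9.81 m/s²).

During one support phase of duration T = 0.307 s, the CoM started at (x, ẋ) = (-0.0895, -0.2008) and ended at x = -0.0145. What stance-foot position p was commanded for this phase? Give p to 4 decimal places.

ωT = 3.9090·0.307 = 1.200063; cosh(ωT) = 1.810751, sinh(ωT) = 1.509575
x(T) = p + (x₀−p)·cosh(ωT) + (ẋ₀/ω)·sinh(ωT) ⇒ p·(1 − cosh) = x(T) − x₀·cosh − (ẋ₀/ω)·sinh
numerator   = -0.0145 − (-0.0895)·1.810751 − (-0.2008/3.9090)·1.509575 = 0.225107
denominator = 1 − 1.810751 = -0.810751
p = 0.225107 / -0.810751 = -0.2777

p = -0.2777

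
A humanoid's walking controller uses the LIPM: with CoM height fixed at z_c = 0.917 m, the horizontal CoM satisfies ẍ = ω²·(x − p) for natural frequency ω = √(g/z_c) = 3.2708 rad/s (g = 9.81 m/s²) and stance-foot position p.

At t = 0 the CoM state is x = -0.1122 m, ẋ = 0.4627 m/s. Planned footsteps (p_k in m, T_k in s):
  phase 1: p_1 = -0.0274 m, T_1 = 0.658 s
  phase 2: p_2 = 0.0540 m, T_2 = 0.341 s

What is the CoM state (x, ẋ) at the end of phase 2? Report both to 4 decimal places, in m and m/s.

phase 1: p=-0.0274, T=0.658, ωT=2.152186, cosh=4.359939, sinh=4.243710; start (x,ẋ)=(-0.112200, 0.462700) → end (x,ẋ)=(0.203209, 0.840292)
phase 2: p=0.0540, T=0.341, ωT=1.115343, cosh=1.689208, sinh=1.361405; start (x,ẋ)=(0.203209, 0.840292) → end (x,ẋ)=(0.655800, 2.083838)

x = 0.6558, ẋ = 2.0838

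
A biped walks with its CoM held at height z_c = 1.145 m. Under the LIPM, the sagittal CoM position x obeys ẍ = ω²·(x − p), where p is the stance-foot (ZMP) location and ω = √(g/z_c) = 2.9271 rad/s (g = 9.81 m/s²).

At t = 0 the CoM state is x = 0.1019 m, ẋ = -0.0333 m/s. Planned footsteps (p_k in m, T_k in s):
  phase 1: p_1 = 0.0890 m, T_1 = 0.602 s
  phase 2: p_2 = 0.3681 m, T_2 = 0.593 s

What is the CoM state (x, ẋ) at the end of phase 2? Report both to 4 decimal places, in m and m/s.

phase 1: p=0.0890, T=0.602, ωT=1.762114, cosh=2.998210, sinh=2.826529; start (x,ẋ)=(0.101900, -0.033300) → end (x,ẋ)=(0.095521, 0.006888)
phase 2: p=0.3681, T=0.593, ωT=1.735770, cosh=2.924780, sinh=2.748516; start (x,ẋ)=(0.095521, 0.006888) → end (x,ẋ)=(-0.422666, -2.172801)

x = -0.4227, ẋ = -2.1728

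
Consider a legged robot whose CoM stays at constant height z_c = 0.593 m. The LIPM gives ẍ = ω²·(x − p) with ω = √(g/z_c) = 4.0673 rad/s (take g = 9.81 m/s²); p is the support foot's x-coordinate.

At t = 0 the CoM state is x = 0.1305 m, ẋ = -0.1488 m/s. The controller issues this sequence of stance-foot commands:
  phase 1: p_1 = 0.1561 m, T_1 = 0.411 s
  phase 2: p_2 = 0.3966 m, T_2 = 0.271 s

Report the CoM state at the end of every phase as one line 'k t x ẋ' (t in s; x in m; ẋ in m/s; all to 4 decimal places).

1 0.4110 -0.0083 -0.6771
2 0.6820 -0.5032 -3.3376

phase 1: p=0.1561, T=0.411, ωT=1.671660, cosh=2.754465, sinh=2.566530; start (x,ẋ)=(0.130500, -0.148800) → end (x,ẋ)=(-0.008309, -0.677099)
phase 2: p=0.3966, T=0.271, ωT=1.102238, cosh=1.671512, sinh=1.339385; start (x,ẋ)=(-0.008309, -0.677099) → end (x,ẋ)=(-0.503184, -3.337597)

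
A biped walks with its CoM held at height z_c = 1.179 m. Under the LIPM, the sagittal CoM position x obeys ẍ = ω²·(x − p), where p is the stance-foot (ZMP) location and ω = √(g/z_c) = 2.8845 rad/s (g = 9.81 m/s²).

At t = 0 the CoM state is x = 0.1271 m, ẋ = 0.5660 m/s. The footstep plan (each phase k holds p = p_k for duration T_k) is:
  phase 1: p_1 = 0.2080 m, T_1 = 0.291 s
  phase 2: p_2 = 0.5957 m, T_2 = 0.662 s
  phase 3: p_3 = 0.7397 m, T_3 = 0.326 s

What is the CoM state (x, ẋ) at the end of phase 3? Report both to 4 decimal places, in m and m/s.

x = -0.5310, ẋ = -3.4184

phase 1: p=0.2080, T=0.291, ωT=0.839390, cosh=1.373464, sinh=0.941490; start (x,ẋ)=(0.127100, 0.566000) → end (x,ẋ)=(0.281627, 0.557678)
phase 2: p=0.5957, T=0.662, ωT=1.909539, cosh=3.449063, sinh=3.300914; start (x,ẋ)=(0.281627, 0.557678) → end (x,ẋ)=(0.150629, -1.066975)
phase 3: p=0.7397, T=0.326, ωT=0.940347, cosh=1.475681, sinh=1.085189; start (x,ẋ)=(0.150629, -1.066975) → end (x,ẋ)=(-0.530992, -3.418442)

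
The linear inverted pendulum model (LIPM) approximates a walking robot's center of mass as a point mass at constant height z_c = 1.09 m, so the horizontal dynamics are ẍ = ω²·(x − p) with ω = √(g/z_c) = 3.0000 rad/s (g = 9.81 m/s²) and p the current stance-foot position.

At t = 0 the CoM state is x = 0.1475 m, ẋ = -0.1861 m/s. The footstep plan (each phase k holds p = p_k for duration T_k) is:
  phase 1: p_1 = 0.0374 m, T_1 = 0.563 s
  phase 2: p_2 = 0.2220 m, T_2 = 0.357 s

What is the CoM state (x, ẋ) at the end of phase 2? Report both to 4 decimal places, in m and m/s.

x = 0.3062, ẋ = 0.4096

phase 1: p=0.0374, T=0.563, ωT=1.689000, cosh=2.799384, sinh=2.614680; start (x,ẋ)=(0.147500, -0.186100) → end (x,ẋ)=(0.183415, 0.342663)
phase 2: p=0.2220, T=0.357, ωT=1.071000, cosh=1.630481, sinh=1.287815; start (x,ẋ)=(0.183415, 0.342663) → end (x,ẋ)=(0.306183, 0.409635)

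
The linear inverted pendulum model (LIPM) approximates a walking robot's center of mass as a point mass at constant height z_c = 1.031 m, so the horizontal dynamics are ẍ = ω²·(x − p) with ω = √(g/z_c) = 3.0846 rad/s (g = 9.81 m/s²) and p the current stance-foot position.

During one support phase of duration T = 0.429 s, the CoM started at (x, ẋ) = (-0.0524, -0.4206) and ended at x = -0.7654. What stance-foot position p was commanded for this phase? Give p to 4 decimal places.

ωT = 3.0846·0.429 = 1.323293; cosh(ωT) = 2.011014, sinh(ωT) = 1.744757
x(T) = p + (x₀−p)·cosh(ωT) + (ẋ₀/ω)·sinh(ωT) ⇒ p·(1 − cosh) = x(T) − x₀·cosh − (ẋ₀/ω)·sinh
numerator   = -0.7654 − (-0.0524)·2.011014 − (-0.4206/3.0846)·1.744757 = -0.422117
denominator = 1 − 2.011014 = -1.011014
p = -0.422117 / -1.011014 = 0.4175

p = 0.4175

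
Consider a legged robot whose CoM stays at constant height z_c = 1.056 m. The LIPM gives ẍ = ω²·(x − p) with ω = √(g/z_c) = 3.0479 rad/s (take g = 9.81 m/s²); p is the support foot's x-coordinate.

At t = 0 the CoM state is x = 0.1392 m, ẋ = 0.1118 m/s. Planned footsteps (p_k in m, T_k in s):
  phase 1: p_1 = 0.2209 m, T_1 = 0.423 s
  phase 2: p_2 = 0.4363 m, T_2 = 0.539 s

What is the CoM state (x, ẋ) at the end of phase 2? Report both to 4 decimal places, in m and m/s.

x = -0.5669, ẋ = -2.9114

phase 1: p=0.2209, T=0.423, ωT=1.289262, cosh=1.952790, sinh=1.677316; start (x,ẋ)=(0.139200, 0.111800) → end (x,ẋ)=(0.122883, -0.199352)
phase 2: p=0.4363, T=0.539, ωT=1.642818, cosh=2.681576, sinh=2.488142; start (x,ẋ)=(0.122883, -0.199352) → end (x,ẋ)=(-0.566893, -2.911412)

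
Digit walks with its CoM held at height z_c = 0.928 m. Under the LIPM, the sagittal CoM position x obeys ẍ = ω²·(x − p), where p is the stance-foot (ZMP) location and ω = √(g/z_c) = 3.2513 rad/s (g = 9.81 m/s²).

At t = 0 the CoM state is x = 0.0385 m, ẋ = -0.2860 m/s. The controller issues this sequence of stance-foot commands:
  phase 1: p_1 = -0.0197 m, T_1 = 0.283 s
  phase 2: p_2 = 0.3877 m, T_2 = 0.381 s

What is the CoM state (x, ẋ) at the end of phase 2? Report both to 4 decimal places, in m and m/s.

phase 1: p=-0.0197, T=0.283, ωT=0.920118, cosh=1.454029, sinh=1.055557; start (x,ẋ)=(0.038500, -0.286000) → end (x,ẋ)=(-0.027927, -0.216114)
phase 2: p=0.3877, T=0.381, ωT=1.238745, cosh=1.870514, sinh=1.580766; start (x,ẋ)=(-0.027927, -0.216114) → end (x,ẋ)=(-0.494810, -2.540380)

x = -0.4948, ẋ = -2.5404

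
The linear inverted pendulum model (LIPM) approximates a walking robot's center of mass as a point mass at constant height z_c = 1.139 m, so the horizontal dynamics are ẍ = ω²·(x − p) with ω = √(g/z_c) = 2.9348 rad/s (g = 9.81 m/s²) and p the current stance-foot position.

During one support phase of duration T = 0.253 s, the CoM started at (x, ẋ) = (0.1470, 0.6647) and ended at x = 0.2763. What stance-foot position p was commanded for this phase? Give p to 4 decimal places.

ωT = 2.9348·0.253 = 0.742504; cosh(ωT) = 1.288556, sinh(ωT) = 0.812635
x(T) = p + (x₀−p)·cosh(ωT) + (ẋ₀/ω)·sinh(ωT) ⇒ p·(1 − cosh) = x(T) − x₀·cosh − (ẋ₀/ω)·sinh
numerator   = 0.2763 − (0.1470)·1.288556 − (0.6647/2.9348)·0.812635 = -0.097171
denominator = 1 − 1.288556 = -0.288556
p = -0.097171 / -0.288556 = 0.3367

p = 0.3367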